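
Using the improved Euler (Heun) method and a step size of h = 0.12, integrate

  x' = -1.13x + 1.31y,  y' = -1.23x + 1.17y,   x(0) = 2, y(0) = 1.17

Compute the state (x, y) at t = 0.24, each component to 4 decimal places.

Heun on (x,y): k1 = f(t_n, state_n); k2 = f(t_n + h, state_n + h·k1); state_{n+1} = state_n + (h/2)·(k1 + k2).
0.000000: (2.000000, 1.170000)
  k1 = (-0.727300, -1.091100)
  predictor → (1.912724, 1.039068)
  k2 = (-0.800199, -1.136941)
  → (1.908350, 1.036318)
0.120000: (1.908350, 1.036318)
  k1 = (-0.798860, -1.134779)
  predictor → (1.812487, 0.900144)
  k2 = (-0.868921, -1.176190)
  → (1.808283, 0.897659)
(x(0.24), y(0.24)) ≈ (1.8083, 0.8977)

1.8083, 0.8977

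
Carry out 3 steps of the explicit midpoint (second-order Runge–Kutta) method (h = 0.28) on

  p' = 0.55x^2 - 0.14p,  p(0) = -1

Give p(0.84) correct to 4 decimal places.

-0.7859

Midpoint: k1 = f(x_n, p_n); k2 = f(x_n + h/2, p_n + (h/2)·k1); p_{n+1} = p_n + h·k2.
x=0.000000, p=-1.000000:
  k1 = f(0.000000, -1.000000) = 0.140000
  k2 = f(0.140000, -0.980400) = 0.148036
  p ← -1.000000 + 0.28·0.148036 = -0.958550
x=0.280000, p=-0.958550:
  k1 = f(0.280000, -0.958550) = 0.177317
  k2 = f(0.420000, -0.933726) = 0.227742
  p ← -0.958550 + 0.28·0.227742 = -0.894782
x=0.560000, p=-0.894782:
  k1 = f(0.560000, -0.894782) = 0.297750
  k2 = f(0.700000, -0.853097) = 0.388934
  p ← -0.894782 + 0.28·0.388934 = -0.785881
p(0.84) ≈ -0.7859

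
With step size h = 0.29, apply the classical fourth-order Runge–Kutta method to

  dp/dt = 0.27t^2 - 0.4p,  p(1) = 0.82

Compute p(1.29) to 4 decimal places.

RK4: k1 = f(t_n, p_n); k2 = f(t_n + h/2, p_n + (h/2)·k1); k3 = f(t_n + h/2, p_n + (h/2)·k2); k4 = f(t_n + h, p_n + h·k3); p_{n+1} = p_n + (h/6)·(k1 + 2k2 + 2k3 + k4).
t=1.000000, p=0.820000:
  k1 = f(1.000000, 0.820000) = -0.058000
  k2 = f(1.145000, 0.811590) = 0.029341
  k3 = f(1.145000, 0.824254) = 0.024275
  k4 = f(1.290000, 0.827040) = 0.118491
  p ← 0.820000 + (0.29/6)·(k1 + 2k2 + 2k3 + k4) = 0.828107
p(1.29) ≈ 0.8281

0.8281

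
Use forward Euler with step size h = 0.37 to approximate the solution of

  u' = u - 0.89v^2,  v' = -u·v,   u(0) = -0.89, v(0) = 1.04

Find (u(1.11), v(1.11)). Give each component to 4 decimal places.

-5.3962, 4.4456

Euler on (u,v): u_{n+1} = u_n + h·u', v_{n+1} = v_n + h·v'.
0.000000: (-0.890000, 1.040000); f=(-1.852624, 0.925600) → (-1.575471, 1.382472)
0.370000: (-1.575471, 1.382472); f=(-3.276465, 2.178044) → (-2.787763, 2.188348)
0.740000: (-2.787763, 2.188348); f=(-7.049856, 6.100596) → (-5.396209, 4.445569)
(u(1.11), v(1.11)) ≈ (-5.3962, 4.4456)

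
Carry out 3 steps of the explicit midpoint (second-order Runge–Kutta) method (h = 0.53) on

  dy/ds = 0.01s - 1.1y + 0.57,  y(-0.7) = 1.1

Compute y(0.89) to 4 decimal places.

Midpoint: k1 = f(s_n, y_n); k2 = f(s_n + h/2, y_n + (h/2)·k1); y_{n+1} = y_n + h·k2.
s=-0.700000, y=1.100000:
  k1 = f(-0.700000, 1.100000) = -0.647000
  k2 = f(-0.435000, 0.928545) = -0.455750
  y ← 1.100000 + 0.53·(-0.455750) = 0.858453
s=-0.170000, y=0.858453:
  k1 = f(-0.170000, 0.858453) = -0.375998
  k2 = f(0.095000, 0.758813) = -0.263745
  y ← 0.858453 + 0.53·(-0.263745) = 0.718668
s=0.360000, y=0.718668:
  k1 = f(0.360000, 0.718668) = -0.216935
  k2 = f(0.625000, 0.661180) = -0.151048
  y ← 0.718668 + 0.53·(-0.151048) = 0.638612
y(0.89) ≈ 0.6386

0.6386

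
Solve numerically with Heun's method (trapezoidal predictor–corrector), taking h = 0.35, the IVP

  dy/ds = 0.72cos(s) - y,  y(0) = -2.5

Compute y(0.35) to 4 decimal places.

-1.5779

Heun: k1 = f(s_n, y_n); k2 = f(s_n + h, y_n + h·k1); y_{n+1} = y_n + (h/2)·(k1 + k2).
s=0.000000, y=-2.500000:
  k1 = f(0.000000, -2.500000) = 3.220000
  k2 = f(0.350000, -1.373000) = 2.049348
  y ← -2.500000 + (0.35/2)·(3.220000 + 2.049348) = -1.577864
y(0.35) ≈ -1.5779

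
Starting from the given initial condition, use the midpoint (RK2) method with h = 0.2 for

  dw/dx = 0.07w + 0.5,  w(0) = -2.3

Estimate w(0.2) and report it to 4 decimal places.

Midpoint: k1 = f(x_n, w_n); k2 = f(x_n + h/2, w_n + (h/2)·k1); w_{n+1} = w_n + h·k2.
x=0.000000, w=-2.300000:
  k1 = f(0.000000, -2.300000) = 0.339000
  k2 = f(0.100000, -2.266100) = 0.341373
  w ← -2.300000 + 0.2·0.341373 = -2.231725
w(0.2) ≈ -2.2317

-2.2317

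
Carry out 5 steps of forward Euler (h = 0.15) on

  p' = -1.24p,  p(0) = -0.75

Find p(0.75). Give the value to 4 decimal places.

Euler: p_{n+1} = p_n + h·f(x_n, p_n).
x=0.000000, p=-0.750000: f=0.930000 → p ← -0.750000 + 0.15·0.930000 = -0.610500
x=0.150000, p=-0.610500: f=0.757020 → p ← -0.610500 + 0.15·0.757020 = -0.496947
x=0.300000, p=-0.496947: f=0.616214 → p ← -0.496947 + 0.15·0.616214 = -0.404515
x=0.450000, p=-0.404515: f=0.501598 → p ← -0.404515 + 0.15·0.501598 = -0.329275
x=0.600000, p=-0.329275: f=0.408301 → p ← -0.329275 + 0.15·0.408301 = -0.268030
p(0.75) ≈ -0.2680

-0.2680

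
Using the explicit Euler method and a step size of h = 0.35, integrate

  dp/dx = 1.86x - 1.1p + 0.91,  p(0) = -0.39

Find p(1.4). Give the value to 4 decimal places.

Euler: p_{n+1} = p_n + h·f(x_n, p_n).
x=0.000000, p=-0.390000: f=1.339000 → p ← -0.390000 + 0.35·1.339000 = 0.078650
x=0.350000, p=0.078650: f=1.474485 → p ← 0.078650 + 0.35·1.474485 = 0.594720
x=0.700000, p=0.594720: f=1.557808 → p ← 0.594720 + 0.35·1.557808 = 1.139953
x=1.050000, p=1.139953: f=1.609052 → p ← 1.139953 + 0.35·1.609052 = 1.703121
p(1.4) ≈ 1.7031

1.7031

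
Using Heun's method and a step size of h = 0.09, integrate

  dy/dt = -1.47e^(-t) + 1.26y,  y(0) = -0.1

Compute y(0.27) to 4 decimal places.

-0.5579

Heun: k1 = f(t_n, y_n); k2 = f(t_n + h, y_n + h·k1); y_{n+1} = y_n + (h/2)·(k1 + k2).
t=0.000000, y=-0.100000:
  k1 = f(0.000000, -0.100000) = -1.596000
  k2 = f(0.090000, -0.243640) = -1.650465
  y ← -0.100000 + (0.09/2)·(-1.596000 + (-1.650465)) = -0.246091
t=0.090000, y=-0.246091:
  k1 = f(0.090000, -0.246091) = -1.653553
  k2 = f(0.180000, -0.394911) = -1.725435
  y ← -0.246091 + (0.09/2)·(-1.653553 + (-1.725435)) = -0.398145
t=0.180000, y=-0.398145:
  k1 = f(0.180000, -0.398145) = -1.729510
  k2 = f(0.270000, -0.553801) = -1.819958
  y ← -0.398145 + (0.09/2)·(-1.729510 + (-1.819958)) = -0.557871
y(0.27) ≈ -0.5579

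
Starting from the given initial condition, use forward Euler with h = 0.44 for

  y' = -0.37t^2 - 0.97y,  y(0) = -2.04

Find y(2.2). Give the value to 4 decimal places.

-0.8405

Euler: y_{n+1} = y_n + h·f(t_n, y_n).
t=0.000000, y=-2.040000: f=1.978800 → y ← -2.040000 + 0.44·1.978800 = -1.169328
t=0.440000, y=-1.169328: f=1.062616 → y ← -1.169328 + 0.44·1.062616 = -0.701777
t=0.880000, y=-0.701777: f=0.394196 → y ← -0.701777 + 0.44·0.394196 = -0.528331
t=1.320000, y=-0.528331: f=-0.132207 → y ← -0.528331 + 0.44·(-0.132207) = -0.586502
t=1.760000, y=-0.586502: f=-0.577205 → y ← -0.586502 + 0.44·(-0.577205) = -0.840472
y(2.2) ≈ -0.8405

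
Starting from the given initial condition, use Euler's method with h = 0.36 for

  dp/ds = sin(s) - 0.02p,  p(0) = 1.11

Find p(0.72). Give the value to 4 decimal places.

1.2209

Euler: p_{n+1} = p_n + h·f(s_n, p_n).
s=0.000000, p=1.110000: f=-0.022200 → p ← 1.110000 + 0.36·(-0.022200) = 1.102008
s=0.360000, p=1.102008: f=0.330234 → p ← 1.102008 + 0.36·0.330234 = 1.220892
p(0.72) ≈ 1.2209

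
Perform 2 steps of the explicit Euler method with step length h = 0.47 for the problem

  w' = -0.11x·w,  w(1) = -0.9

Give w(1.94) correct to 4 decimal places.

-0.7886

Euler: w_{n+1} = w_n + h·f(x_n, w_n).
x=1.000000, w=-0.900000: f=0.099000 → w ← -0.900000 + 0.47·0.099000 = -0.853470
x=1.470000, w=-0.853470: f=0.138006 → w ← -0.853470 + 0.47·0.138006 = -0.788607
w(1.94) ≈ -0.7886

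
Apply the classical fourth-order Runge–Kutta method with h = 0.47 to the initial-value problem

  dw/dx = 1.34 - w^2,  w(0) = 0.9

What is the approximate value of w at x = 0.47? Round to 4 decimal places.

1.0621

RK4: k1 = f(x_n, w_n); k2 = f(x_n + h/2, w_n + (h/2)·k1); k3 = f(x_n + h/2, w_n + (h/2)·k2); k4 = f(x_n + h, w_n + h·k3); w_{n+1} = w_n + (h/6)·(k1 + 2k2 + 2k3 + k4).
x=0.000000, w=0.900000:
  k1 = f(0.000000, 0.900000) = 0.530000
  k2 = f(0.235000, 1.024550) = 0.290297
  k3 = f(0.235000, 0.968220) = 0.402550
  k4 = f(0.470000, 1.089199) = 0.153646
  w ← 0.900000 + (0.47/6)·(k1 + 2k2 + 2k3 + k4) = 1.062098
w(0.47) ≈ 1.0621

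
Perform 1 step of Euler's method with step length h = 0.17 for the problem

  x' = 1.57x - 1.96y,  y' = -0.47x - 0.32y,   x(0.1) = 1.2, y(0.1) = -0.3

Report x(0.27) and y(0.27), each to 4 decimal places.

1.6202, -0.3796

Euler on (x,y): x_{n+1} = x_n + h·x', y_{n+1} = y_n + h·y'.
0.100000: (1.200000, -0.300000); f=(2.472000, -0.468000) → (1.620240, -0.379560)
(x(0.27), y(0.27)) ≈ (1.6202, -0.3796)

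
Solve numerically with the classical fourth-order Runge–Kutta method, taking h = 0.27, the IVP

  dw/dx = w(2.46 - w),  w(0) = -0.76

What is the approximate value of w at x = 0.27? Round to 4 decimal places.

RK4: k1 = f(x_n, w_n); k2 = f(x_n + h/2, w_n + (h/2)·k1); k3 = f(x_n + h/2, w_n + (h/2)·k2); k4 = f(x_n + h, w_n + h·k3); w_{n+1} = w_n + (h/6)·(k1 + 2k2 + 2k3 + k4).
x=0.000000, w=-0.760000:
  k1 = f(0.000000, -0.760000) = -2.447200
  k2 = f(0.135000, -1.090372) = -3.871226
  k3 = f(0.135000, -1.282616) = -4.800337
  k4 = f(0.270000, -2.056091) = -9.285494
  w ← -0.760000 + (0.27/6)·(k1 + 2k2 + 2k3 + k4) = -2.068412
w(0.27) ≈ -2.0684

-2.0684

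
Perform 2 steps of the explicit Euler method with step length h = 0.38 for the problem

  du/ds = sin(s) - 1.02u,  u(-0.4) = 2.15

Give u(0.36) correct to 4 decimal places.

0.7081

Euler: u_{n+1} = u_n + h·f(s_n, u_n).
s=-0.400000, u=2.150000: f=-2.582418 → u ← 2.150000 + 0.38·(-2.582418) = 1.168681
s=-0.020000, u=1.168681: f=-1.212053 → u ← 1.168681 + 0.38·(-1.212053) = 0.708101
u(0.36) ≈ 0.7081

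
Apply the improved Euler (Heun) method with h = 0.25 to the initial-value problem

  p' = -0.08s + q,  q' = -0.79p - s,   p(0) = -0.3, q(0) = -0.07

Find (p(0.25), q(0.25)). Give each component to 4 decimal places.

Heun on (p,q): k1 = f(s_n, state_n); k2 = f(s_n + h, state_n + h·k1); state_{n+1} = state_n + (h/2)·(k1 + k2).
0.000000: (-0.300000, -0.070000)
  k1 = (-0.070000, 0.237000)
  predictor → (-0.317500, -0.010750)
  k2 = (-0.030750, 0.000825)
  → (-0.312594, -0.040272)
(p(0.25), q(0.25)) ≈ (-0.3126, -0.0403)

-0.3126, -0.0403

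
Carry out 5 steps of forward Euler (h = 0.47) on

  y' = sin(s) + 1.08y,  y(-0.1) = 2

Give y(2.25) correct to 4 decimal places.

17.8560

Euler: y_{n+1} = y_n + h·f(s_n, y_n).
s=-0.100000, y=2.000000: f=2.060167 → y ← 2.000000 + 0.47·2.060167 = 2.968278
s=0.370000, y=2.968278: f=3.567356 → y ← 2.968278 + 0.47·3.567356 = 4.644936
s=0.840000, y=4.644936: f=5.761174 → y ← 4.644936 + 0.47·5.761174 = 7.352687
s=1.310000, y=7.352687: f=8.907087 → y ← 7.352687 + 0.47·8.907087 = 11.539018
s=1.780000, y=11.539018: f=13.440336 → y ← 11.539018 + 0.47·13.440336 = 17.855976
y(2.25) ≈ 17.8560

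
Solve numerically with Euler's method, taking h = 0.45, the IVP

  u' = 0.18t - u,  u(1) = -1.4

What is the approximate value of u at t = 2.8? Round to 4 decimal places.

Euler: u_{n+1} = u_n + h·f(t_n, u_n).
t=1.000000, u=-1.400000: f=1.580000 → u ← -1.400000 + 0.45·1.580000 = -0.689000
t=1.450000, u=-0.689000: f=0.950000 → u ← -0.689000 + 0.45·0.950000 = -0.261500
t=1.900000, u=-0.261500: f=0.603500 → u ← -0.261500 + 0.45·0.603500 = 0.010075
t=2.350000, u=0.010075: f=0.412925 → u ← 0.010075 + 0.45·0.412925 = 0.195891
u(2.8) ≈ 0.1959

0.1959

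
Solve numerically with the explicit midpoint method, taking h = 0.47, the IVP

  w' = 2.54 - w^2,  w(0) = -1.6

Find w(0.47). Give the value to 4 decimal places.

-1.6165

Midpoint: k1 = f(x_n, w_n); k2 = f(x_n + h/2, w_n + (h/2)·k1); w_{n+1} = w_n + h·k2.
x=0.000000, w=-1.600000:
  k1 = f(0.000000, -1.600000) = -0.020000
  k2 = f(0.235000, -1.604700) = -0.035062
  w ← -1.600000 + 0.47·(-0.035062) = -1.616479
w(0.47) ≈ -1.6165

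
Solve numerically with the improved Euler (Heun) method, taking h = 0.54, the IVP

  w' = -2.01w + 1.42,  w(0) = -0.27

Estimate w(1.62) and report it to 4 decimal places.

0.5817

Heun: k1 = f(s_n, w_n); k2 = f(s_n + h, w_n + h·k1); w_{n+1} = w_n + (h/2)·(k1 + k2).
s=0.000000, w=-0.270000:
  k1 = f(0.000000, -0.270000) = 1.962700
  k2 = f(0.540000, 0.789858) = -0.167615
  w ← -0.270000 + (0.54/2)·(1.962700 + (-0.167615)) = 0.214673
s=0.540000, w=0.214673:
  k1 = f(0.540000, 0.214673) = 0.988507
  k2 = f(1.080000, 0.748467) = -0.084419
  w ← 0.214673 + (0.54/2)·(0.988507 + (-0.084419)) = 0.458777
s=1.080000, w=0.458777:
  k1 = f(1.080000, 0.458777) = 0.497858
  k2 = f(1.620000, 0.727620) = -0.042517
  w ← 0.458777 + (0.54/2)·(0.497858 + (-0.042517)) = 0.581719
w(1.62) ≈ 0.5817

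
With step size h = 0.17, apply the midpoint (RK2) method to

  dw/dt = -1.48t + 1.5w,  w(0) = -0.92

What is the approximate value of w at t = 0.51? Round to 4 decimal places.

-2.2065

Midpoint: k1 = f(t_n, w_n); k2 = f(t_n + h/2, w_n + (h/2)·k1); w_{n+1} = w_n + h·k2.
t=0.000000, w=-0.920000:
  k1 = f(0.000000, -0.920000) = -1.380000
  k2 = f(0.085000, -1.037300) = -1.681750
  w ← -0.920000 + 0.17·(-1.681750) = -1.205898
t=0.170000, w=-1.205898:
  k1 = f(0.170000, -1.205898) = -2.060446
  k2 = f(0.255000, -1.381035) = -2.448953
  w ← -1.205898 + 0.17·(-2.448953) = -1.622220
t=0.340000, w=-1.622220:
  k1 = f(0.340000, -1.622220) = -2.936529
  k2 = f(0.425000, -1.871825) = -3.436737
  w ← -1.622220 + 0.17·(-3.436737) = -2.206465
w(0.51) ≈ -2.2065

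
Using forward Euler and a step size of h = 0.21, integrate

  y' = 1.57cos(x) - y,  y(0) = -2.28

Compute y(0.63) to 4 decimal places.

-0.3626

Euler: y_{n+1} = y_n + h·f(x_n, y_n).
x=0.000000, y=-2.280000: f=3.850000 → y ← -2.280000 + 0.21·3.850000 = -1.471500
x=0.210000, y=-1.471500: f=3.007009 → y ← -1.471500 + 0.21·3.007009 = -0.840028
x=0.420000, y=-0.840028: f=2.273578 → y ← -0.840028 + 0.21·2.273578 = -0.362577
y(0.63) ≈ -0.3626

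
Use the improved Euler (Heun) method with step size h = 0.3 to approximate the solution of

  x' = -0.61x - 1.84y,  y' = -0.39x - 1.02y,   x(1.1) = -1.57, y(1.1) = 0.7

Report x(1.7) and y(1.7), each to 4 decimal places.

Heun on (x,y): k1 = f(t_n, state_n); k2 = f(t_n + h, state_n + h·k1); state_{n+1} = state_n + (h/2)·(k1 + k2).
1.100000: (-1.570000, 0.700000)
  k1 = (-0.330300, -0.101700)
  predictor → (-1.669090, 0.669490)
  k2 = (-0.213717, -0.031935)
  → (-1.651603, 0.679955)
1.400000: (-1.651603, 0.679955)
  k1 = (-0.243639, -0.049429)
  predictor → (-1.724694, 0.665126)
  k2 = (-0.171769, -0.005798)
  → (-1.713914, 0.671671)
(x(1.7), y(1.7)) ≈ (-1.7139, 0.6717)

-1.7139, 0.6717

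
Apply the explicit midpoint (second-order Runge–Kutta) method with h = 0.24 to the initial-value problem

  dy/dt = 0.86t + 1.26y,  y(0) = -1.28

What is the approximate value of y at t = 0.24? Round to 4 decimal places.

-1.7008

Midpoint: k1 = f(t_n, y_n); k2 = f(t_n + h/2, y_n + (h/2)·k1); y_{n+1} = y_n + h·k2.
t=0.000000, y=-1.280000:
  k1 = f(0.000000, -1.280000) = -1.612800
  k2 = f(0.120000, -1.473536) = -1.753455
  y ← -1.280000 + 0.24·(-1.753455) = -1.700829
y(0.24) ≈ -1.7008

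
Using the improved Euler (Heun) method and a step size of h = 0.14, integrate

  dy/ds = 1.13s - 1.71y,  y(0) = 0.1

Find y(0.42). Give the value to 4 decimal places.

Heun: k1 = f(s_n, y_n); k2 = f(s_n + h, y_n + h·k1); y_{n+1} = y_n + (h/2)·(k1 + k2).
s=0.000000, y=0.100000:
  k1 = f(0.000000, 0.100000) = -0.171000
  k2 = f(0.140000, 0.076060) = 0.028137
  y ← 0.100000 + (0.14/2)·(-0.171000 + 0.028137) = 0.090000
s=0.140000, y=0.090000:
  k1 = f(0.140000, 0.090000) = 0.004301
  k2 = f(0.280000, 0.090602) = 0.161471
  y ← 0.090000 + (0.14/2)·(0.004301 + 0.161471) = 0.101604
s=0.280000, y=0.101604:
  k1 = f(0.280000, 0.101604) = 0.142658
  k2 = f(0.420000, 0.121576) = 0.266706
  y ← 0.101604 + (0.14/2)·(0.142658 + 0.266706) = 0.130259
y(0.42) ≈ 0.1303

0.1303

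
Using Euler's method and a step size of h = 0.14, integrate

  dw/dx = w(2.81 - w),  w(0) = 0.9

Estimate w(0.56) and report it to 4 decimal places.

Euler: w_{n+1} = w_n + h·f(x_n, w_n).
x=0.000000, w=0.900000: f=1.719000 → w ← 0.900000 + 0.14·1.719000 = 1.140660
x=0.140000, w=1.140660: f=1.904149 → w ← 1.140660 + 0.14·1.904149 = 1.407241
x=0.280000, w=1.407241: f=1.974020 → w ← 1.407241 + 0.14·1.974020 = 1.683604
x=0.420000, w=1.683604: f=1.896405 → w ← 1.683604 + 0.14·1.896405 = 1.949100
w(0.56) ≈ 1.9491

1.9491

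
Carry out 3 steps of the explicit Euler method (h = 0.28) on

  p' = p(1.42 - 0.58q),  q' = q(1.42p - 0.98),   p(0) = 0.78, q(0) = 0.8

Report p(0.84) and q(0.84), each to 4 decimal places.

1.5574, 1.1329

Euler on (p,q): p_{n+1} = p_n + h·p', q_{n+1} = q_n + h·q'.
0.000000: (0.780000, 0.800000); f=(0.745680, 0.102080) → (0.988790, 0.828582)
0.280000: (0.988790, 0.828582); f=(0.928892, 0.351387) → (1.248880, 0.926971)
0.560000: (1.248880, 0.926971); f=(1.101958, 0.735468) → (1.557428, 1.132902)
(p(0.84), q(0.84)) ≈ (1.5574, 1.1329)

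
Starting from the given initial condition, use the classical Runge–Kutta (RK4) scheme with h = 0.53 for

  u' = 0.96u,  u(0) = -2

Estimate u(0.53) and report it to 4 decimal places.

-3.3260

RK4: k1 = f(t_n, u_n); k2 = f(t_n + h/2, u_n + (h/2)·k1); k3 = f(t_n + h/2, u_n + (h/2)·k2); k4 = f(t_n + h, u_n + h·k3); u_{n+1} = u_n + (h/6)·(k1 + 2k2 + 2k3 + k4).
t=0.000000, u=-2.000000:
  k1 = f(0.000000, -2.000000) = -1.920000
  k2 = f(0.265000, -2.508800) = -2.408448
  k3 = f(0.265000, -2.638239) = -2.532709
  k4 = f(0.530000, -3.342336) = -3.208642
  u ← -2.000000 + (0.53/6)·(k1 + 2k2 + 2k3 + k4) = -3.325968
u(0.53) ≈ -3.3260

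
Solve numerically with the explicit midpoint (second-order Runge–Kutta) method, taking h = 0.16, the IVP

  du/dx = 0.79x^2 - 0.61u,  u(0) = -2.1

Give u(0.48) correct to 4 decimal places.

Midpoint: k1 = f(x_n, u_n); k2 = f(x_n + h/2, u_n + (h/2)·k1); u_{n+1} = u_n + h·k2.
x=0.000000, u=-2.100000:
  k1 = f(0.000000, -2.100000) = 1.281000
  k2 = f(0.080000, -1.997520) = 1.223543
  u ← -2.100000 + 0.16·1.223543 = -1.904233
x=0.160000, u=-1.904233:
  k1 = f(0.160000, -1.904233) = 1.181806
  k2 = f(0.240000, -1.809689) = 1.149414
  u ← -1.904233 + 0.16·1.149414 = -1.720327
x=0.320000, u=-1.720327:
  k1 = f(0.320000, -1.720327) = 1.130295
  k2 = f(0.400000, -1.629903) = 1.120641
  u ← -1.720327 + 0.16·1.120641 = -1.541024
u(0.48) ≈ -1.5410

-1.5410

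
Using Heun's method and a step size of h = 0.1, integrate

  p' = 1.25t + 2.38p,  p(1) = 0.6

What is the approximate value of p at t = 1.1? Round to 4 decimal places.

0.9059

Heun: k1 = f(t_n, p_n); k2 = f(t_n + h, p_n + h·k1); p_{n+1} = p_n + (h/2)·(k1 + k2).
t=1.000000, p=0.600000:
  k1 = f(1.000000, 0.600000) = 2.678000
  k2 = f(1.100000, 0.867800) = 3.440364
  p ← 0.600000 + (0.1/2)·(2.678000 + 3.440364) = 0.905918
p(1.1) ≈ 0.9059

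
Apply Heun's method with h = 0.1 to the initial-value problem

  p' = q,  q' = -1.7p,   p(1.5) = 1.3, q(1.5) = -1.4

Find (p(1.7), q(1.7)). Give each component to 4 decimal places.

0.9783, -1.7907

Heun on (p,q): k1 = f(t_n, state_n); k2 = f(t_n + h, state_n + h·k1); state_{n+1} = state_n + (h/2)·(k1 + k2).
1.500000: (1.300000, -1.400000)
  k1 = (-1.400000, -2.210000)
  predictor → (1.160000, -1.621000)
  k2 = (-1.621000, -1.972000)
  → (1.148950, -1.609100)
1.600000: (1.148950, -1.609100)
  k1 = (-1.609100, -1.953215)
  predictor → (0.988040, -1.804422)
  k2 = (-1.804422, -1.679668)
  → (0.978274, -1.790744)
(p(1.7), q(1.7)) ≈ (0.9783, -1.7907)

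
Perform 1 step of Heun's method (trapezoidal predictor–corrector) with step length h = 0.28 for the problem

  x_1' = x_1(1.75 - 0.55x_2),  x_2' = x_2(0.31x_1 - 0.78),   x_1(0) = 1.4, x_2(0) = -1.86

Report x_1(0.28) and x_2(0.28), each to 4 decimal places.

Heun on (x_1,x_2): k1 = f(s_n, state_n); k2 = f(s_n + h, state_n + h·k1); state_{n+1} = state_n + (h/2)·(k1 + k2).
0.000000: (1.400000, -1.860000)
  k1 = (3.882200, 0.643560)
  predictor → (2.487016, -1.679803)
  k2 = (6.650012, 0.015160)
  → (2.874510, -1.767779)
(x_1(0.28), x_2(0.28)) ≈ (2.8745, -1.7678)

2.8745, -1.7678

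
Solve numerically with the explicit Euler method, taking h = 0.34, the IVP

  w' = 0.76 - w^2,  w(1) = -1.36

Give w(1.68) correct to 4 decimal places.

-2.4902

Euler: w_{n+1} = w_n + h·f(x_n, w_n).
x=1.000000, w=-1.360000: f=-1.089600 → w ← -1.360000 + 0.34·(-1.089600) = -1.730464
x=1.340000, w=-1.730464: f=-2.234506 → w ← -1.730464 + 0.34·(-2.234506) = -2.490196
w(1.68) ≈ -2.4902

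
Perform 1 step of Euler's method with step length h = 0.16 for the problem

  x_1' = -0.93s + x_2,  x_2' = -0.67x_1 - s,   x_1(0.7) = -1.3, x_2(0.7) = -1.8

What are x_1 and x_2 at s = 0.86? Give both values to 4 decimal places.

-1.6922, -1.7726

Euler on (x_1,x_2): x_1_{n+1} = x_1_n + h·x_1', x_2_{n+1} = x_2_n + h·x_2'.
0.700000: (-1.300000, -1.800000); f=(-2.451000, 0.171000) → (-1.692160, -1.772640)
(x_1(0.86), x_2(0.86)) ≈ (-1.6922, -1.7726)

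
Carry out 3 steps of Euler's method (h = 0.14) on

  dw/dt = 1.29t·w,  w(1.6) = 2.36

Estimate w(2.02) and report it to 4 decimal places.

Euler: w_{n+1} = w_n + h·f(t_n, w_n).
t=1.600000, w=2.360000: f=4.871040 → w ← 2.360000 + 0.14·4.871040 = 3.041946
t=1.740000, w=3.041946: f=6.827951 → w ← 3.041946 + 0.14·6.827951 = 3.997859
t=1.880000, w=3.997859: f=9.695607 → w ← 3.997859 + 0.14·9.695607 = 5.355244
w(2.02) ≈ 5.3552

5.3552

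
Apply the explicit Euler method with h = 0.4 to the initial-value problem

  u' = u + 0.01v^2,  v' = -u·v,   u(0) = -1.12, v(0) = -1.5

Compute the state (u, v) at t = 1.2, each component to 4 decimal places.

Euler on (u,v): u_{n+1} = u_n + h·u', v_{n+1} = v_n + h·v'.
0.000000: (-1.120000, -1.500000); f=(-1.097500, -1.680000) → (-1.559000, -2.172000)
0.400000: (-1.559000, -2.172000); f=(-1.511824, -3.386148) → (-2.163730, -3.526459)
0.800000: (-2.163730, -3.526459); f=(-2.039371, -7.630304) → (-2.979478, -6.578581)
(u(1.2), v(1.2)) ≈ (-2.9795, -6.5786)

-2.9795, -6.5786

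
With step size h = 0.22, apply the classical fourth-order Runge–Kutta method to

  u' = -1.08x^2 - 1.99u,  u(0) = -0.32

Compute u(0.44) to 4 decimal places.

RK4: k1 = f(x_n, u_n); k2 = f(x_n + h/2, u_n + (h/2)·k1); k3 = f(x_n + h/2, u_n + (h/2)·k2); k4 = f(x_n + h, u_n + h·k3); u_{n+1} = u_n + (h/6)·(k1 + 2k2 + 2k3 + k4).
x=0.000000, u=-0.320000:
  k1 = f(0.000000, -0.320000) = 0.636800
  k2 = f(0.110000, -0.249952) = 0.484336
  k3 = f(0.110000, -0.266723) = 0.517711
  k4 = f(0.220000, -0.206104) = 0.357874
  u ← -0.320000 + (0.22/6)·(k1 + 2k2 + 2k3 + k4) = -0.210045
x=0.220000, u=-0.210045:
  k1 = f(0.220000, -0.210045) = 0.365718
  k2 = f(0.330000, -0.169816) = 0.220322
  k3 = f(0.330000, -0.185810) = 0.252149
  k4 = f(0.440000, -0.154572) = 0.098511
  u ← -0.210045 + (0.22/6)·(k1 + 2k2 + 2k3 + k4) = -0.158376
u(0.44) ≈ -0.1584

-0.1584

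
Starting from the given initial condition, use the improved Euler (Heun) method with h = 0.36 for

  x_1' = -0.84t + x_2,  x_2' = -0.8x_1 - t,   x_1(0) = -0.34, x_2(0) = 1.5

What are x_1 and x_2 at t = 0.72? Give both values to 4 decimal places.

0.4920, 1.1542

Heun on (x_1,x_2): k1 = f(t_n, state_n); k2 = f(t_n + h, state_n + h·k1); state_{n+1} = state_n + (h/2)·(k1 + k2).
0.000000: (-0.340000, 1.500000)
  k1 = (1.500000, 0.272000)
  predictor → (0.200000, 1.597920)
  k2 = (1.295520, -0.520000)
  → (0.163194, 1.455360)
0.360000: (0.163194, 1.455360)
  k1 = (1.152960, -0.490555)
  predictor → (0.578259, 1.278760)
  k2 = (0.673960, -1.182607)
  → (0.492039, 1.154191)
(x_1(0.72), x_2(0.72)) ≈ (0.4920, 1.1542)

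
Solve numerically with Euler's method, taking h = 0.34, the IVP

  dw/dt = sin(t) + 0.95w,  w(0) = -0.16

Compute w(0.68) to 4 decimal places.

Euler: w_{n+1} = w_n + h·f(t_n, w_n).
t=0.000000, w=-0.160000: f=-0.152000 → w ← -0.160000 + 0.34·(-0.152000) = -0.211680
t=0.340000, w=-0.211680: f=0.132391 → w ← -0.211680 + 0.34·0.132391 = -0.166667
w(0.68) ≈ -0.1667

-0.1667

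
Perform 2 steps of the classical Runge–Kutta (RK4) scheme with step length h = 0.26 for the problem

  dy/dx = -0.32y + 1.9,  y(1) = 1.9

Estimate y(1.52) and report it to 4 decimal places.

RK4: k1 = f(x_n, y_n); k2 = f(x_n + h/2, y_n + (h/2)·k1); k3 = f(x_n + h/2, y_n + (h/2)·k2); k4 = f(x_n + h, y_n + h·k3); y_{n+1} = y_n + (h/6)·(k1 + 2k2 + 2k3 + k4).
x=1.000000, y=1.900000:
  k1 = f(1.000000, 1.900000) = 1.292000
  k2 = f(1.130000, 2.067960) = 1.238253
  k3 = f(1.130000, 2.060973) = 1.240489
  k4 = f(1.260000, 2.222527) = 1.188791
  y ← 1.900000 + (0.26/6)·(k1 + 2k2 + 2k3 + k4) = 2.222325
x=1.260000, y=2.222325:
  k1 = f(1.260000, 2.222325) = 1.188856
  k2 = f(1.390000, 2.376876) = 1.139400
  k3 = f(1.390000, 2.370447) = 1.141457
  k4 = f(1.520000, 2.519104) = 1.093887
  y ← 2.222325 + (0.26/6)·(k1 + 2k2 + 2k3 + k4) = 2.518918
y(1.52) ≈ 2.5189

2.5189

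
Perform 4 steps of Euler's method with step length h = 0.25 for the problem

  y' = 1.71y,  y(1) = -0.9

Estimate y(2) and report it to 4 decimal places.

-3.7372

Euler: y_{n+1} = y_n + h·f(x_n, y_n).
x=1.000000, y=-0.900000: f=-1.539000 → y ← -0.900000 + 0.25·(-1.539000) = -1.284750
x=1.250000, y=-1.284750: f=-2.196922 → y ← -1.284750 + 0.25·(-2.196922) = -1.833981
x=1.500000, y=-1.833981: f=-3.136107 → y ← -1.833981 + 0.25·(-3.136107) = -2.618007
x=1.750000, y=-2.618007: f=-4.476793 → y ← -2.618007 + 0.25·(-4.476793) = -3.737205
y(2) ≈ -3.7372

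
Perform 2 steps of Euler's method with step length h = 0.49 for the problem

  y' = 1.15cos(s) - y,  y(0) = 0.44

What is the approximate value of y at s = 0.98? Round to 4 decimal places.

Euler: y_{n+1} = y_n + h·f(s_n, y_n).
s=0.000000, y=0.440000: f=0.710000 → y ← 0.440000 + 0.49·0.710000 = 0.787900
s=0.490000, y=0.787900: f=0.226783 → y ← 0.787900 + 0.49·0.226783 = 0.899024
y(0.98) ≈ 0.8990

0.8990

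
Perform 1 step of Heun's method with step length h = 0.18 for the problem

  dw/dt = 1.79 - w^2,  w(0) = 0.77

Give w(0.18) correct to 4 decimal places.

0.9514

Heun: k1 = f(t_n, w_n); k2 = f(t_n + h, w_n + h·k1); w_{n+1} = w_n + (h/2)·(k1 + k2).
t=0.000000, w=0.770000:
  k1 = f(0.000000, 0.770000) = 1.197100
  k2 = f(0.180000, 0.985478) = 0.818833
  w ← 0.770000 + (0.18/2)·(1.197100 + 0.818833) = 0.951434
w(0.18) ≈ 0.9514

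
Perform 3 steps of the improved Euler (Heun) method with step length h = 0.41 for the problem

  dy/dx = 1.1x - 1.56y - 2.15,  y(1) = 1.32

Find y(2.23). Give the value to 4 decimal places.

Heun: k1 = f(x_n, y_n); k2 = f(x_n + h, y_n + h·k1); y_{n+1} = y_n + (h/2)·(k1 + k2).
x=1.000000, y=1.320000:
  k1 = f(1.000000, 1.320000) = -3.109200
  k2 = f(1.410000, 0.045228) = -0.669556
  y ← 1.320000 + (0.41/2)·(-3.109200 + (-0.669556)) = 0.545355
x=1.410000, y=0.545355:
  k1 = f(1.410000, 0.545355) = -1.449754
  k2 = f(1.820000, -0.049044) = -0.071491
  y ← 0.545355 + (0.41/2)·(-1.449754 + (-0.071491)) = 0.233500
x=1.820000, y=0.233500:
  k1 = f(1.820000, 0.233500) = -0.512260
  k2 = f(2.230000, 0.023473) = 0.266382
  y ← 0.233500 + (0.41/2)·(-0.512260 + 0.266382) = 0.183095
y(2.23) ≈ 0.1831

0.1831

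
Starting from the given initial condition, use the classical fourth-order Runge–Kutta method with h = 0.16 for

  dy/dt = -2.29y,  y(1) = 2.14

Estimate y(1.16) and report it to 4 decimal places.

RK4: k1 = f(t_n, y_n); k2 = f(t_n + h/2, y_n + (h/2)·k1); k3 = f(t_n + h/2, y_n + (h/2)·k2); k4 = f(t_n + h, y_n + h·k3); y_{n+1} = y_n + (h/6)·(k1 + 2k2 + 2k3 + k4).
t=1.000000, y=2.140000:
  k1 = f(1.000000, 2.140000) = -4.900600
  k2 = f(1.080000, 1.747952) = -4.002810
  k3 = f(1.080000, 1.819775) = -4.167285
  k4 = f(1.160000, 1.473234) = -3.373707
  y ← 2.140000 + (0.16/6)·(k1 + 2k2 + 2k3 + k4) = 1.483613
y(1.16) ≈ 1.4836

1.4836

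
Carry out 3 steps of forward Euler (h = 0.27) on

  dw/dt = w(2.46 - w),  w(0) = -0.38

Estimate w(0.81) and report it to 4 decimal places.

Euler: w_{n+1} = w_n + h·f(t_n, w_n).
t=0.000000, w=-0.380000: f=-1.079200 → w ← -0.380000 + 0.27·(-1.079200) = -0.671384
t=0.270000, w=-0.671384: f=-2.102361 → w ← -0.671384 + 0.27·(-2.102361) = -1.239022
t=0.540000, w=-1.239022: f=-4.583167 → w ← -1.239022 + 0.27·(-4.583167) = -2.476477
w(0.81) ≈ -2.4765

-2.4765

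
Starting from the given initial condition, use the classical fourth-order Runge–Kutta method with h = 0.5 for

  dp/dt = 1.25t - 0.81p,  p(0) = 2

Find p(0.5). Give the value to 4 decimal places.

RK4: k1 = f(t_n, p_n); k2 = f(t_n + h/2, p_n + (h/2)·k1); k3 = f(t_n + h/2, p_n + (h/2)·k2); k4 = f(t_n + h, p_n + h·k3); p_{n+1} = p_n + (h/6)·(k1 + 2k2 + 2k3 + k4).
t=0.000000, p=2.000000:
  k1 = f(0.000000, 2.000000) = -1.620000
  k2 = f(0.250000, 1.595000) = -0.979450
  k3 = f(0.250000, 1.755138) = -1.109161
  k4 = f(0.500000, 1.445419) = -0.545790
  p ← 2.000000 + (0.5/6)·(k1 + 2k2 + 2k3 + k4) = 1.471416
p(0.5) ≈ 1.4714

1.4714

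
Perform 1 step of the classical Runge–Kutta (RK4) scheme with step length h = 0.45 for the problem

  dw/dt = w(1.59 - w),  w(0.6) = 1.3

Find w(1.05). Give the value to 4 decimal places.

1.4335

RK4: k1 = f(t_n, w_n); k2 = f(t_n + h/2, w_n + (h/2)·k1); k3 = f(t_n + h/2, w_n + (h/2)·k2); k4 = f(t_n + h, w_n + h·k3); w_{n+1} = w_n + (h/6)·(k1 + 2k2 + 2k3 + k4).
t=0.600000, w=1.300000:
  k1 = f(0.600000, 1.300000) = 0.377000
  k2 = f(0.825000, 1.384825) = 0.284131
  k3 = f(0.825000, 1.363930) = 0.308344
  k4 = f(1.050000, 1.438755) = 0.217605
  w ← 1.300000 + (0.45/6)·(k1 + 2k2 + 2k3 + k4) = 1.433467
w(1.05) ≈ 1.4335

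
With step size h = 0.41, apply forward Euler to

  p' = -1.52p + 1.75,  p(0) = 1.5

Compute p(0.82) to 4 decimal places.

Euler: p_{n+1} = p_n + h·f(x_n, p_n).
x=0.000000, p=1.500000: f=-0.530000 → p ← 1.500000 + 0.41·(-0.530000) = 1.282700
x=0.410000, p=1.282700: f=-0.199704 → p ← 1.282700 + 0.41·(-0.199704) = 1.200821
p(0.82) ≈ 1.2008

1.2008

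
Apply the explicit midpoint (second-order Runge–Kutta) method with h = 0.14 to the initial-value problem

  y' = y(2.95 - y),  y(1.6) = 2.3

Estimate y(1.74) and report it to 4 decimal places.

Midpoint: k1 = f(t_n, y_n); k2 = f(t_n + h/2, y_n + (h/2)·k1); y_{n+1} = y_n + h·k2.
t=1.600000, y=2.300000:
  k1 = f(1.600000, 2.300000) = 1.495000
  k2 = f(1.670000, 2.404650) = 1.311376
  y ← 2.300000 + 0.14·1.311376 = 2.483593
y(1.74) ≈ 2.4836

2.4836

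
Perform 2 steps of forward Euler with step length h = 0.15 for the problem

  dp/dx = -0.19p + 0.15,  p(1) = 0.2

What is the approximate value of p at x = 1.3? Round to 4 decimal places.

Euler: p_{n+1} = p_n + h·f(x_n, p_n).
x=1.000000, p=0.200000: f=0.112000 → p ← 0.200000 + 0.15·0.112000 = 0.216800
x=1.150000, p=0.216800: f=0.108808 → p ← 0.216800 + 0.15·0.108808 = 0.233121
p(1.3) ≈ 0.2331

0.2331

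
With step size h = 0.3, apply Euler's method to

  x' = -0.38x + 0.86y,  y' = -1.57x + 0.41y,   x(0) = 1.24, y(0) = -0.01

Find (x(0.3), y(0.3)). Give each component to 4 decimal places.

1.0961, -0.5953

Euler on (x,y): x_{n+1} = x_n + h·x', y_{n+1} = y_n + h·y'.
0.000000: (1.240000, -0.010000); f=(-0.479800, -1.950900) → (1.096060, -0.595270)
(x(0.3), y(0.3)) ≈ (1.0961, -0.5953)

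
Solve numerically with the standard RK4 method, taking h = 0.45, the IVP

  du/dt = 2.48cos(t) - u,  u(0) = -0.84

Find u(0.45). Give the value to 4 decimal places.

0.3291

RK4: k1 = f(t_n, u_n); k2 = f(t_n + h/2, u_n + (h/2)·k1); k3 = f(t_n + h/2, u_n + (h/2)·k2); k4 = f(t_n + h, u_n + h·k3); u_{n+1} = u_n + (h/6)·(k1 + 2k2 + 2k3 + k4).
t=0.000000, u=-0.840000:
  k1 = f(0.000000, -0.840000) = 3.320000
  k2 = f(0.225000, -0.093000) = 2.510489
  k3 = f(0.225000, -0.275140) = 2.692629
  k4 = f(0.450000, 0.371683) = 1.861426
  u ← -0.840000 + (0.45/6)·(k1 + 2k2 + 2k3 + k4) = 0.329075
u(0.45) ≈ 0.3291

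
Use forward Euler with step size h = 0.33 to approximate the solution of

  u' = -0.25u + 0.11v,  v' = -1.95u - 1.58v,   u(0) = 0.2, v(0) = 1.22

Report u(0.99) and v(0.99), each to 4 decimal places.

Euler on (u,v): u_{n+1} = u_n + h·u', v_{n+1} = v_n + h·v'.
0.000000: (0.200000, 1.220000); f=(0.084200, -2.317600) → (0.227786, 0.455192)
0.330000: (0.227786, 0.455192); f=(-0.006875, -1.163386) → (0.225517, 0.071275)
0.660000: (0.225517, 0.071275); f=(-0.048539, -0.552372) → (0.209499, -0.111008)
(u(0.99), v(0.99)) ≈ (0.2095, -0.1110)

0.2095, -0.1110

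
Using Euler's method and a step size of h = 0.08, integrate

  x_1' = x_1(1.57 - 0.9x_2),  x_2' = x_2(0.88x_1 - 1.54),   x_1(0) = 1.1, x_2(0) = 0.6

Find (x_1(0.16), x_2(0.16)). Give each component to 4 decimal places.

Euler on (x_1,x_2): x_1_{n+1} = x_1_n + h·x_1', x_2_{n+1} = x_2_n + h·x_2'.
0.000000: (1.100000, 0.600000); f=(1.133000, -0.343200) → (1.190640, 0.572544)
0.080000: (1.190640, 0.572544); f=(1.255780, -0.281827) → (1.291102, 0.549998)
(x_1(0.16), x_2(0.16)) ≈ (1.2911, 0.5500)

1.2911, 0.5500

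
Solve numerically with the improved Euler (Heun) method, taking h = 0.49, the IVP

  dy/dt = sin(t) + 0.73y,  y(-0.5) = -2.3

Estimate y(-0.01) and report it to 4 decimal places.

-3.4318

Heun: k1 = f(t_n, y_n); k2 = f(t_n + h, y_n + h·k1); y_{n+1} = y_n + (h/2)·(k1 + k2).
t=-0.500000, y=-2.300000:
  k1 = f(-0.500000, -2.300000) = -2.158426
  k2 = f(-0.010000, -3.357629) = -2.461069
  y ← -2.300000 + (0.49/2)·(-2.158426 + (-2.461069)) = -3.431776
y(-0.01) ≈ -3.4318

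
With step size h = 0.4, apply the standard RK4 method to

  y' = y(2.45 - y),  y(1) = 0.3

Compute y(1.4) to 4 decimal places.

RK4: k1 = f(x_n, y_n); k2 = f(x_n + h/2, y_n + (h/2)·k1); k3 = f(x_n + h/2, y_n + (h/2)·k2); k4 = f(x_n + h, y_n + h·k3); y_{n+1} = y_n + (h/6)·(k1 + 2k2 + 2k3 + k4).
x=1.000000, y=0.300000:
  k1 = f(1.000000, 0.300000) = 0.645000
  k2 = f(1.200000, 0.429000) = 0.867009
  k3 = f(1.200000, 0.473402) = 0.935725
  k4 = f(1.400000, 0.674290) = 1.197344
  y ← 0.300000 + (0.4/6)·(k1 + 2k2 + 2k3 + k4) = 0.663187
y(1.4) ≈ 0.6632

0.6632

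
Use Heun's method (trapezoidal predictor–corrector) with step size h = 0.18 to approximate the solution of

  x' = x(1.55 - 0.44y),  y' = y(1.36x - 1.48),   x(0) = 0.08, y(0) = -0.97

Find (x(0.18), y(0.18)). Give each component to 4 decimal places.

Heun on (x,y): k1 = f(s_n, state_n); k2 = f(s_n + h, state_n + h·k1); state_{n+1} = state_n + (h/2)·(k1 + k2).
0.000000: (0.080000, -0.970000)
  k1 = (0.158144, 1.330064)
  predictor → (0.108466, -0.730588)
  k2 = (0.202990, 0.973499)
  → (0.112502, -0.762679)
(x(0.18), y(0.18)) ≈ (0.1125, -0.7627)

0.1125, -0.7627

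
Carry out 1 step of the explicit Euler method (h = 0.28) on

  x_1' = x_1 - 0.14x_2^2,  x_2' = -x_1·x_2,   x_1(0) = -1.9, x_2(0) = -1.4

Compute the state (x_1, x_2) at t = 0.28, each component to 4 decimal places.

-2.5088, -2.1448

Euler on (x_1,x_2): x_1_{n+1} = x_1_n + h·x_1', x_2_{n+1} = x_2_n + h·x_2'.
0.000000: (-1.900000, -1.400000); f=(-2.174400, -2.660000) → (-2.508832, -2.144800)
(x_1(0.28), x_2(0.28)) ≈ (-2.5088, -2.1448)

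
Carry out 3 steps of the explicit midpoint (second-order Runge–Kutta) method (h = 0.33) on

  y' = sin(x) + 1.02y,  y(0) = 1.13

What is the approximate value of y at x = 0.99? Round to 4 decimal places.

Midpoint: k1 = f(x_n, y_n); k2 = f(x_n + h/2, y_n + (h/2)·k1); y_{n+1} = y_n + h·k2.
x=0.000000, y=1.130000:
  k1 = f(0.000000, 1.130000) = 1.152600
  k2 = f(0.165000, 1.320179) = 1.510835
  y ← 1.130000 + 0.33·1.510835 = 1.628576
x=0.330000, y=1.628576:
  k1 = f(0.330000, 1.628576) = 1.985190
  k2 = f(0.495000, 1.956132) = 2.470286
  y ← 1.628576 + 0.33·2.470286 = 2.443770
x=0.660000, y=2.443770:
  k1 = f(0.660000, 2.443770) = 3.105762
  k2 = f(0.825000, 2.956221) = 3.749893
  y ← 2.443770 + 0.33·3.749893 = 3.681235
y(0.99) ≈ 3.6812

3.6812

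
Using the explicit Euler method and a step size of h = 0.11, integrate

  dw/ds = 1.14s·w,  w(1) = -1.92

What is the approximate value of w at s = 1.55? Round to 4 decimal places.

-3.9094

Euler: w_{n+1} = w_n + h·f(s_n, w_n).
s=1.000000, w=-1.920000: f=-2.188800 → w ← -1.920000 + 0.11·(-2.188800) = -2.160768
s=1.110000, w=-2.160768: f=-2.734236 → w ← -2.160768 + 0.11·(-2.734236) = -2.461534
s=1.220000, w=-2.461534: f=-3.423501 → w ← -2.461534 + 0.11·(-3.423501) = -2.838119
s=1.330000, w=-2.838119: f=-4.303156 → w ← -2.838119 + 0.11·(-4.303156) = -3.311466
s=1.440000, w=-3.311466: f=-5.436103 → w ← -3.311466 + 0.11·(-5.436103) = -3.909438
w(1.55) ≈ -3.9094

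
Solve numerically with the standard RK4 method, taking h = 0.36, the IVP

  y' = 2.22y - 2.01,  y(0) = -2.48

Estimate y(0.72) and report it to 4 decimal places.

-15.7888

RK4: k1 = f(x_n, y_n); k2 = f(x_n + h/2, y_n + (h/2)·k1); k3 = f(x_n + h/2, y_n + (h/2)·k2); k4 = f(x_n + h, y_n + h·k3); y_{n+1} = y_n + (h/6)·(k1 + 2k2 + 2k3 + k4).
x=0.000000, y=-2.480000:
  k1 = f(0.000000, -2.480000) = -7.515600
  k2 = f(0.180000, -3.832808) = -10.518834
  k3 = f(0.180000, -4.373390) = -11.718926
  k4 = f(0.360000, -6.698813) = -16.881366
  y ← -2.480000 + (0.36/6)·(k1 + 2k2 + 2k3 + k4) = -6.612349
x=0.360000, y=-6.612349:
  k1 = f(0.360000, -6.612349) = -16.689415
  k2 = f(0.540000, -9.616444) = -23.358505
  k3 = f(0.540000, -10.816880) = -26.023474
  k4 = f(0.720000, -15.980800) = -37.487375
  y ← -6.612349 + (0.36/6)·(k1 + 2k2 + 2k3 + k4) = -15.788794
y(0.72) ≈ -15.7888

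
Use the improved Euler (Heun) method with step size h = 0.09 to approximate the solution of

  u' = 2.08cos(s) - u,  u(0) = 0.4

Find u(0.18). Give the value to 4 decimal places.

Heun: k1 = f(s_n, u_n); k2 = f(s_n + h, u_n + h·k1); u_{n+1} = u_n + (h/2)·(k1 + k2).
s=0.000000, u=0.400000:
  k1 = f(0.000000, 0.400000) = 1.680000
  k2 = f(0.090000, 0.551200) = 1.520382
  u ← 0.400000 + (0.09/2)·(1.680000 + 1.520382) = 0.544017
s=0.090000, u=0.544017:
  k1 = f(0.090000, 0.544017) = 1.527565
  k2 = f(0.180000, 0.681498) = 1.364897
  u ← 0.544017 + (0.09/2)·(1.527565 + 1.364897) = 0.674178
u(0.18) ≈ 0.6742

0.6742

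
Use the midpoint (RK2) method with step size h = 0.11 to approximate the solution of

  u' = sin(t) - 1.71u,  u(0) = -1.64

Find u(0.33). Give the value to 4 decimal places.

Midpoint: k1 = f(t_n, u_n); k2 = f(t_n + h/2, u_n + (h/2)·k1); u_{n+1} = u_n + h·k2.
t=0.000000, u=-1.640000:
  k1 = f(0.000000, -1.640000) = 2.804400
  k2 = f(0.055000, -1.485758) = 2.595618
  u ← -1.640000 + 0.11·2.595618 = -1.354482
t=0.110000, u=-1.354482:
  k1 = f(0.110000, -1.354482) = 2.425942
  k2 = f(0.165000, -1.221055) = 2.252257
  u ← -1.354482 + 0.11·2.252257 = -1.106734
t=0.220000, u=-1.106734:
  k1 = f(0.220000, -1.106734) = 2.110744
  k2 = f(0.275000, -0.990643) = 1.965546
  u ← -1.106734 + 0.11·1.965546 = -0.890524
u(0.33) ≈ -0.8905

-0.8905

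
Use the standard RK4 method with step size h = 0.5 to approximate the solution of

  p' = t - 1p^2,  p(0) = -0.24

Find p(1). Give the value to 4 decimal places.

0.2300

RK4: k1 = f(t_n, p_n); k2 = f(t_n + h/2, p_n + (h/2)·k1); k3 = f(t_n + h/2, p_n + (h/2)·k2); k4 = f(t_n + h, p_n + h·k3); p_{n+1} = p_n + (h/6)·(k1 + 2k2 + 2k3 + k4).
t=0.000000, p=-0.240000:
  k1 = f(0.000000, -0.240000) = -0.057600
  k2 = f(0.250000, -0.254400) = 0.185281
  k3 = f(0.250000, -0.193680) = 0.212488
  k4 = f(0.500000, -0.133756) = 0.482109
  p ← -0.240000 + (0.5/6)·(k1 + 2k2 + 2k3 + k4) = -0.138329
t=0.500000, p=-0.138329:
  k1 = f(0.500000, -0.138329) = 0.480865
  k2 = f(0.750000, -0.018113) = 0.749672
  k3 = f(0.750000, 0.049089) = 0.747590
  k4 = f(1.000000, 0.235466) = 0.944556
  p ← -0.138329 + (0.5/6)·(k1 + 2k2 + 2k3 + k4) = 0.229999
p(1) ≈ 0.2300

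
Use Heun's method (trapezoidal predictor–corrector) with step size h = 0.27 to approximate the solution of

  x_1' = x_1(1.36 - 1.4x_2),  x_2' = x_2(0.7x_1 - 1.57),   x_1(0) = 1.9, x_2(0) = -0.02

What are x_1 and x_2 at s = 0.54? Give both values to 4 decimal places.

Heun on (x_1,x_2): k1 = f(s_n, state_n); k2 = f(s_n + h, state_n + h·k1); state_{n+1} = state_n + (h/2)·(k1 + k2).
0.000000: (1.900000, -0.020000)
  k1 = (2.637200, 0.004800)
  predictor → (2.612044, -0.018704)
  k2 = (3.620778, -0.004834)
  → (2.744827, -0.020005)
0.270000: (2.744827, -0.020005)
  k1 = (3.809837, -0.007029)
  predictor → (3.773483, -0.021902)
  k2 = (5.247645, -0.023467)
  → (3.967587, -0.024122)
(x_1(0.54), x_2(0.54)) ≈ (3.9676, -0.0241)

3.9676, -0.0241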